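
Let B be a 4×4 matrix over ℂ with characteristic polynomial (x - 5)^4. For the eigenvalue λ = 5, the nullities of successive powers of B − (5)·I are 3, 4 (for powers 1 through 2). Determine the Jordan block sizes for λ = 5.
Block sizes for λ = 5: [2, 1, 1]

From the dimensions of kernels of powers, the number of Jordan blocks of size at least j is d_j − d_{j−1} where d_j = dim ker(N^j) (with d_0 = 0). Computing the differences gives [3, 1].
The number of blocks of size exactly k is (#blocks of size ≥ k) − (#blocks of size ≥ k + 1), so the partition is: 2 block(s) of size 1, 1 block(s) of size 2.
In nonincreasing order the block sizes are [2, 1, 1].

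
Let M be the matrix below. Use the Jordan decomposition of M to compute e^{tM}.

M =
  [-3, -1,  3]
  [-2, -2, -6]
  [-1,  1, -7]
e^{tM} =
  [t*exp(-4*t) + exp(-4*t), -t*exp(-4*t), 3*t*exp(-4*t)]
  [-2*t*exp(-4*t), 2*t*exp(-4*t) + exp(-4*t), -6*t*exp(-4*t)]
  [-t*exp(-4*t), t*exp(-4*t), -3*t*exp(-4*t) + exp(-4*t)]

Strategy: write M = P · J · P⁻¹ where J is a Jordan canonical form, so e^{tM} = P · e^{tJ} · P⁻¹, and e^{tJ} can be computed block-by-block.

M has Jordan form
J =
  [-4,  1,  0]
  [ 0, -4,  0]
  [ 0,  0, -4]
(up to reordering of blocks).

Per-block formulas:
  For a 2×2 Jordan block J_2(-4): exp(t · J_2(-4)) = e^(-4t)·(I + t·N), where N is the 2×2 nilpotent shift.
  For a 1×1 block at λ = -4: exp(t · [-4]) = [e^(-4t)].

After assembling e^{tJ} and conjugating by P, we get:

e^{tM} =
  [t*exp(-4*t) + exp(-4*t), -t*exp(-4*t), 3*t*exp(-4*t)]
  [-2*t*exp(-4*t), 2*t*exp(-4*t) + exp(-4*t), -6*t*exp(-4*t)]
  [-t*exp(-4*t), t*exp(-4*t), -3*t*exp(-4*t) + exp(-4*t)]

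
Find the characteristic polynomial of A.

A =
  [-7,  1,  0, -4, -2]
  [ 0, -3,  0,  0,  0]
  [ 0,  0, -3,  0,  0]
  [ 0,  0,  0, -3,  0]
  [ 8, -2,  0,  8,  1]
x^5 + 15*x^4 + 90*x^3 + 270*x^2 + 405*x + 243

Expanding det(x·I − A) (e.g. by cofactor expansion or by noting that A is similar to its Jordan form J, which has the same characteristic polynomial as A) gives
  χ_A(x) = x^5 + 15*x^4 + 90*x^3 + 270*x^2 + 405*x + 243
which factors as (x + 3)^5. The eigenvalues (with algebraic multiplicities) are λ = -3 with multiplicity 5.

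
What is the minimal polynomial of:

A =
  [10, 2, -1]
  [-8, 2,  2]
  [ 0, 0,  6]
x^2 - 12*x + 36

The characteristic polynomial is χ_A(x) = (x - 6)^3, so the eigenvalues are known. The minimal polynomial is
  m_A(x) = Π_λ (x − λ)^{k_λ}
where k_λ is the size of the *largest* Jordan block for λ (equivalently, the smallest k with (A − λI)^k v = 0 for every generalised eigenvector v of λ).

  λ = 6: largest Jordan block has size 2, contributing (x − 6)^2

So m_A(x) = (x - 6)^2 = x^2 - 12*x + 36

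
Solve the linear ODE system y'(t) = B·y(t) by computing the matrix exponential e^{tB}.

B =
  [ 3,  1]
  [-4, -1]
e^{tB} =
  [2*t*exp(t) + exp(t), t*exp(t)]
  [-4*t*exp(t), -2*t*exp(t) + exp(t)]

Strategy: write B = P · J · P⁻¹ where J is a Jordan canonical form, so e^{tB} = P · e^{tJ} · P⁻¹, and e^{tJ} can be computed block-by-block.

B has Jordan form
J =
  [1, 1]
  [0, 1]
(up to reordering of blocks).

Per-block formulas:
  For a 2×2 Jordan block J_2(1): exp(t · J_2(1)) = e^(1t)·(I + t·N), where N is the 2×2 nilpotent shift.

After assembling e^{tJ} and conjugating by P, we get:

e^{tB} =
  [2*t*exp(t) + exp(t), t*exp(t)]
  [-4*t*exp(t), -2*t*exp(t) + exp(t)]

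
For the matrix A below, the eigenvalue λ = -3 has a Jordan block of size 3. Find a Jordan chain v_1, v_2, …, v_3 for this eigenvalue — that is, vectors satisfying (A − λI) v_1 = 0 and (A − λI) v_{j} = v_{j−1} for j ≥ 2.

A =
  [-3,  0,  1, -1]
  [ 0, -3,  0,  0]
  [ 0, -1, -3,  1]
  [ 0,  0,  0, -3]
A Jordan chain for λ = -3 of length 3:
v_1 = (-1, 0, 0, 0)ᵀ
v_2 = (0, 0, -1, 0)ᵀ
v_3 = (0, 1, 0, 0)ᵀ

Let N = A − (-3)·I. We want v_3 with N^3 v_3 = 0 but N^2 v_3 ≠ 0; then v_{j-1} := N · v_j for j = 3, …, 2.

Pick v_3 = (0, 1, 0, 0)ᵀ.
Then v_2 = N · v_3 = (0, 0, -1, 0)ᵀ.
Then v_1 = N · v_2 = (-1, 0, 0, 0)ᵀ.

Sanity check: (A − (-3)·I) v_1 = (0, 0, 0, 0)ᵀ = 0. ✓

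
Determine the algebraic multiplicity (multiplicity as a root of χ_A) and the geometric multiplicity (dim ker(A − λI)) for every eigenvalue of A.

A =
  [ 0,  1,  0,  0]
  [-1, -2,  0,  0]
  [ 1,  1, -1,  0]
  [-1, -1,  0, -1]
λ = -1: alg = 4, geom = 3

Step 1 — factor the characteristic polynomial to read off the algebraic multiplicities:
  χ_A(x) = (x + 1)^4

Step 2 — compute geometric multiplicities via the rank-nullity identity g(λ) = n − rank(A − λI):
  rank(A − (-1)·I) = 1, so dim ker(A − (-1)·I) = n − 1 = 3

Summary:
  λ = -1: algebraic multiplicity = 4, geometric multiplicity = 3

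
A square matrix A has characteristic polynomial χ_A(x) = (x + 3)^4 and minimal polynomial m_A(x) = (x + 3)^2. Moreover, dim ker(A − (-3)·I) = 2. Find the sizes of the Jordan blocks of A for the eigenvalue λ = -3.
Block sizes for λ = -3: [2, 2]

Step 1 — from the characteristic polynomial, algebraic multiplicity of λ = -3 is 4. From dim ker(A − (-3)·I) = 2, there are exactly 2 Jordan blocks for λ = -3.
Step 2 — from the minimal polynomial, the factor (x + 3)^2 tells us the largest block for λ = -3 has size 2.
Step 3 — with total size 4, 2 blocks, and largest block 2, the block sizes (in nonincreasing order) are [2, 2].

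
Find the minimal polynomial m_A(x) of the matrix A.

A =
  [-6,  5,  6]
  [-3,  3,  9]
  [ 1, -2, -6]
x^3 + 9*x^2 + 27*x + 27

The characteristic polynomial is χ_A(x) = (x + 3)^3, so the eigenvalues are known. The minimal polynomial is
  m_A(x) = Π_λ (x − λ)^{k_λ}
where k_λ is the size of the *largest* Jordan block for λ (equivalently, the smallest k with (A − λI)^k v = 0 for every generalised eigenvector v of λ).

  λ = -3: largest Jordan block has size 3, contributing (x + 3)^3

So m_A(x) = (x + 3)^3 = x^3 + 9*x^2 + 27*x + 27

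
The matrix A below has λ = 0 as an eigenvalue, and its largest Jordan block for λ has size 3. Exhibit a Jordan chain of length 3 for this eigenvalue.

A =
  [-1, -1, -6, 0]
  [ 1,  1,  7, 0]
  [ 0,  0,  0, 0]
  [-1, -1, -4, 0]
A Jordan chain for λ = 0 of length 3:
v_1 = (-1, 1, 0, -1)ᵀ
v_2 = (-6, 7, 0, -4)ᵀ
v_3 = (0, 0, 1, 0)ᵀ

Let N = A − (0)·I. We want v_3 with N^3 v_3 = 0 but N^2 v_3 ≠ 0; then v_{j-1} := N · v_j for j = 3, …, 2.

Pick v_3 = (0, 0, 1, 0)ᵀ.
Then v_2 = N · v_3 = (-6, 7, 0, -4)ᵀ.
Then v_1 = N · v_2 = (-1, 1, 0, -1)ᵀ.

Sanity check: (A − (0)·I) v_1 = (0, 0, 0, 0)ᵀ = 0. ✓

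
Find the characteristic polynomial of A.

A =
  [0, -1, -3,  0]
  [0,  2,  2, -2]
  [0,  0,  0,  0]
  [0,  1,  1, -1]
x^4 - x^3

Expanding det(x·I − A) (e.g. by cofactor expansion or by noting that A is similar to its Jordan form J, which has the same characteristic polynomial as A) gives
  χ_A(x) = x^4 - x^3
which factors as x^3*(x - 1). The eigenvalues (with algebraic multiplicities) are λ = 0 with multiplicity 3, λ = 1 with multiplicity 1.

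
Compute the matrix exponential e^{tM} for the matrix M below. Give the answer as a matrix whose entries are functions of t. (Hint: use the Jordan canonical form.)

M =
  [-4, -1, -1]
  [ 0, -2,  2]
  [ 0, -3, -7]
e^{tM} =
  [exp(-4*t), -exp(-4*t) + exp(-5*t), -exp(-4*t) + exp(-5*t)]
  [0, 3*exp(-4*t) - 2*exp(-5*t), 2*exp(-4*t) - 2*exp(-5*t)]
  [0, -3*exp(-4*t) + 3*exp(-5*t), -2*exp(-4*t) + 3*exp(-5*t)]

Strategy: write M = P · J · P⁻¹ where J is a Jordan canonical form, so e^{tM} = P · e^{tJ} · P⁻¹, and e^{tJ} can be computed block-by-block.

M has Jordan form
J =
  [-5,  0,  0]
  [ 0, -4,  0]
  [ 0,  0, -4]
(up to reordering of blocks).

Per-block formulas:
  For a 1×1 block at λ = -4: exp(t · [-4]) = [e^(-4t)].
  For a 1×1 block at λ = -5: exp(t · [-5]) = [e^(-5t)].

After assembling e^{tJ} and conjugating by P, we get:

e^{tM} =
  [exp(-4*t), -exp(-4*t) + exp(-5*t), -exp(-4*t) + exp(-5*t)]
  [0, 3*exp(-4*t) - 2*exp(-5*t), 2*exp(-4*t) - 2*exp(-5*t)]
  [0, -3*exp(-4*t) + 3*exp(-5*t), -2*exp(-4*t) + 3*exp(-5*t)]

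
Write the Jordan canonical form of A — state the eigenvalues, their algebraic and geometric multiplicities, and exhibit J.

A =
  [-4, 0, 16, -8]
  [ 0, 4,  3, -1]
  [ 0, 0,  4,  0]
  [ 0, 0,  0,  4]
J_1(-4) ⊕ J_2(4) ⊕ J_1(4)

The characteristic polynomial is
  det(x·I − A) = x^4 - 8*x^3 + 128*x - 256 = (x - 4)^3*(x + 4)

Eigenvalues and multiplicities (the geometric multiplicity of λ is n − rank(A − λI), which equals the number of Jordan blocks for λ):
  λ = -4: algebraic multiplicity = 1, geometric multiplicity = 1
  λ = 4: algebraic multiplicity = 3, geometric multiplicity = 2

Determining the block sizes for each eigenvalue:
  λ = -4: one block (gm = 1), so the single block has size am = 1 → block sizes [1]
  λ = 4: 2 blocks summing to 3 forces exactly one block of size 2 and the rest size 1 → block sizes [2, 1]

Assembling the blocks gives a Jordan form
J =
  [-4, 0, 0, 0]
  [ 0, 4, 1, 0]
  [ 0, 0, 4, 0]
  [ 0, 0, 0, 4]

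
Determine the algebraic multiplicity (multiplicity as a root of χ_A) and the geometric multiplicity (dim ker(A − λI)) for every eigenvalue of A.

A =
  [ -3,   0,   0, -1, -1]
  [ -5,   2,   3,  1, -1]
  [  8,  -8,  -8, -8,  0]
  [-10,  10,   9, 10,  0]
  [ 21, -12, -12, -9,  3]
λ = 0: alg = 4, geom = 2; λ = 4: alg = 1, geom = 1

Step 1 — factor the characteristic polynomial to read off the algebraic multiplicities:
  χ_A(x) = x^4*(x - 4)

Step 2 — compute geometric multiplicities via the rank-nullity identity g(λ) = n − rank(A − λI):
  rank(A − (0)·I) = 3, so dim ker(A − (0)·I) = n − 3 = 2
  rank(A − (4)·I) = 4, so dim ker(A − (4)·I) = n − 4 = 1

Summary:
  λ = 0: algebraic multiplicity = 4, geometric multiplicity = 2
  λ = 4: algebraic multiplicity = 1, geometric multiplicity = 1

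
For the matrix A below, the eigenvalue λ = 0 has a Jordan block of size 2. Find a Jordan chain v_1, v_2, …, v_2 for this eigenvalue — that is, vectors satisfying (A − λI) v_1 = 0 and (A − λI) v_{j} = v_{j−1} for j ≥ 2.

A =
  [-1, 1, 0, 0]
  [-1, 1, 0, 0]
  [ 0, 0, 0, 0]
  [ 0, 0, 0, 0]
A Jordan chain for λ = 0 of length 2:
v_1 = (-1, -1, 0, 0)ᵀ
v_2 = (1, 0, 0, 0)ᵀ

Let N = A − (0)·I. We want v_2 with N^2 v_2 = 0 but N^1 v_2 ≠ 0; then v_{j-1} := N · v_j for j = 2, …, 2.

Pick v_2 = (1, 0, 0, 0)ᵀ.
Then v_1 = N · v_2 = (-1, -1, 0, 0)ᵀ.

Sanity check: (A − (0)·I) v_1 = (0, 0, 0, 0)ᵀ = 0. ✓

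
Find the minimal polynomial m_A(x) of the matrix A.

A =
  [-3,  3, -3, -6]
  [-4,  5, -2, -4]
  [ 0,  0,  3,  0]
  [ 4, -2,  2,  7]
x^2 - 6*x + 9

The characteristic polynomial is χ_A(x) = (x - 3)^4, so the eigenvalues are known. The minimal polynomial is
  m_A(x) = Π_λ (x − λ)^{k_λ}
where k_λ is the size of the *largest* Jordan block for λ (equivalently, the smallest k with (A − λI)^k v = 0 for every generalised eigenvector v of λ).

  λ = 3: largest Jordan block has size 2, contributing (x − 3)^2

So m_A(x) = (x - 3)^2 = x^2 - 6*x + 9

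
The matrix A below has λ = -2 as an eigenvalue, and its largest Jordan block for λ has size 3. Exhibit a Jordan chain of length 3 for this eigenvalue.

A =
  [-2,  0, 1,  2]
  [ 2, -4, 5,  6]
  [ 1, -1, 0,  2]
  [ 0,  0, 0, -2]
A Jordan chain for λ = -2 of length 3:
v_1 = (1, 1, 0, 0)ᵀ
v_2 = (0, 2, 1, 0)ᵀ
v_3 = (1, 0, 0, 0)ᵀ

Let N = A − (-2)·I. We want v_3 with N^3 v_3 = 0 but N^2 v_3 ≠ 0; then v_{j-1} := N · v_j for j = 3, …, 2.

Pick v_3 = (1, 0, 0, 0)ᵀ.
Then v_2 = N · v_3 = (0, 2, 1, 0)ᵀ.
Then v_1 = N · v_2 = (1, 1, 0, 0)ᵀ.

Sanity check: (A − (-2)·I) v_1 = (0, 0, 0, 0)ᵀ = 0. ✓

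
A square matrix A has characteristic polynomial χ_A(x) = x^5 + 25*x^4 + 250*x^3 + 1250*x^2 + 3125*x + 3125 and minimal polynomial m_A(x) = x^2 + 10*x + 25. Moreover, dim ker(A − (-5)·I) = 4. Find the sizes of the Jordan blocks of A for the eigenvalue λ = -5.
Block sizes for λ = -5: [2, 1, 1, 1]

Step 1 — from the characteristic polynomial, algebraic multiplicity of λ = -5 is 5. From dim ker(A − (-5)·I) = 4, there are exactly 4 Jordan blocks for λ = -5.
Step 2 — from the minimal polynomial, the factor (x + 5)^2 tells us the largest block for λ = -5 has size 2.
Step 3 — with total size 5, 4 blocks, and largest block 2, the block sizes (in nonincreasing order) are [2, 1, 1, 1].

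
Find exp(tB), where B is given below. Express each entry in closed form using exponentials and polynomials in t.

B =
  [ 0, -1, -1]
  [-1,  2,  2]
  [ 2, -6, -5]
e^{tB} =
  [t*exp(-t) + exp(-t), t^2*exp(-t) - t*exp(-t), t^2*exp(-t)/2 - t*exp(-t)]
  [-t*exp(-t), -t^2*exp(-t) + 3*t*exp(-t) + exp(-t), -t^2*exp(-t)/2 + 2*t*exp(-t)]
  [2*t*exp(-t), 2*t^2*exp(-t) - 6*t*exp(-t), t^2*exp(-t) - 4*t*exp(-t) + exp(-t)]

Strategy: write B = P · J · P⁻¹ where J is a Jordan canonical form, so e^{tB} = P · e^{tJ} · P⁻¹, and e^{tJ} can be computed block-by-block.

B has Jordan form
J =
  [-1,  1,  0]
  [ 0, -1,  1]
  [ 0,  0, -1]
(up to reordering of blocks).

Per-block formulas:
  For a 3×3 Jordan block J_3(-1): exp(t · J_3(-1)) = e^(-1t)·(I + t·N + (t^2/2)·N^2), where N is the 3×3 nilpotent shift.

After assembling e^{tJ} and conjugating by P, we get:

e^{tB} =
  [t*exp(-t) + exp(-t), t^2*exp(-t) - t*exp(-t), t^2*exp(-t)/2 - t*exp(-t)]
  [-t*exp(-t), -t^2*exp(-t) + 3*t*exp(-t) + exp(-t), -t^2*exp(-t)/2 + 2*t*exp(-t)]
  [2*t*exp(-t), 2*t^2*exp(-t) - 6*t*exp(-t), t^2*exp(-t) - 4*t*exp(-t) + exp(-t)]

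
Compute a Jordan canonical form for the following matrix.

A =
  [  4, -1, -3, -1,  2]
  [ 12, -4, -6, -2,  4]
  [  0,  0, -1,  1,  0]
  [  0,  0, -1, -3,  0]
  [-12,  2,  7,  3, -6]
J_2(-2) ⊕ J_2(-2) ⊕ J_1(-2)

The characteristic polynomial is
  det(x·I − A) = x^5 + 10*x^4 + 40*x^3 + 80*x^2 + 80*x + 32 = (x + 2)^5

Eigenvalues and multiplicities (the geometric multiplicity of λ is n − rank(A − λI), which equals the number of Jordan blocks for λ):
  λ = -2: algebraic multiplicity = 5, geometric multiplicity = 3

Determining the block sizes for each eigenvalue:
  λ = -2: with am = 5 and gm = 3, the partition is not yet determined (e.g. several partitions of 5 into 3 parts exist). Let N = A − (-2)·I. Computing rank(N^1) = 2, rank(N^2) = 0; the number of blocks of size ≥ j is rank(N^{j−1}) − rank(N^j), giving [3, 2]. So we have 2 block(s) of size 2, 1 block(s) of size 1 → block sizes [2, 2, 1]

Assembling the blocks gives a Jordan form
J =
  [-2,  1,  0,  0,  0]
  [ 0, -2,  0,  0,  0]
  [ 0,  0, -2,  1,  0]
  [ 0,  0,  0, -2,  0]
  [ 0,  0,  0,  0, -2]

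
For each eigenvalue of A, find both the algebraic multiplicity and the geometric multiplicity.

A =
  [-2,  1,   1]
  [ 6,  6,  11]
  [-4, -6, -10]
λ = -2: alg = 3, geom = 1

Step 1 — factor the characteristic polynomial to read off the algebraic multiplicities:
  χ_A(x) = (x + 2)^3

Step 2 — compute geometric multiplicities via the rank-nullity identity g(λ) = n − rank(A − λI):
  rank(A − (-2)·I) = 2, so dim ker(A − (-2)·I) = n − 2 = 1

Summary:
  λ = -2: algebraic multiplicity = 3, geometric multiplicity = 1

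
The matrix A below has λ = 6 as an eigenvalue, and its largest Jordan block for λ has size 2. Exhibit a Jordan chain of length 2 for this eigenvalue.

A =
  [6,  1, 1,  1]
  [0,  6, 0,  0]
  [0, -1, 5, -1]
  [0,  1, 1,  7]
A Jordan chain for λ = 6 of length 2:
v_1 = (1, 0, -1, 1)ᵀ
v_2 = (0, 1, 0, 0)ᵀ

Let N = A − (6)·I. We want v_2 with N^2 v_2 = 0 but N^1 v_2 ≠ 0; then v_{j-1} := N · v_j for j = 2, …, 2.

Pick v_2 = (0, 1, 0, 0)ᵀ.
Then v_1 = N · v_2 = (1, 0, -1, 1)ᵀ.

Sanity check: (A − (6)·I) v_1 = (0, 0, 0, 0)ᵀ = 0. ✓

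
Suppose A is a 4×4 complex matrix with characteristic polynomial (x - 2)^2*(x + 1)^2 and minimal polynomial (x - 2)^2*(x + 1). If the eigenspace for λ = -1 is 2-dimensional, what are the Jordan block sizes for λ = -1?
Block sizes for λ = -1: [1, 1]

Step 1 — from the characteristic polynomial, algebraic multiplicity of λ = -1 is 2. From dim ker(A − (-1)·I) = 2, there are exactly 2 Jordan blocks for λ = -1.
Step 2 — from the minimal polynomial, the factor (x + 1) tells us the largest block for λ = -1 has size 1.
Step 3 — with total size 2, 2 blocks, and largest block 1, the block sizes (in nonincreasing order) are [1, 1].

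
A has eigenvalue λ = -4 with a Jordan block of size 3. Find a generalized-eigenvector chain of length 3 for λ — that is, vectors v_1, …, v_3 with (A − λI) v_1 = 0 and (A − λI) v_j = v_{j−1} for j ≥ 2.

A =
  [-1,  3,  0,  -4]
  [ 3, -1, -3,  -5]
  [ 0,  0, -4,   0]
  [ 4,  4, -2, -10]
A Jordan chain for λ = -4 of length 3:
v_1 = (2, -2, 0, 0)ᵀ
v_2 = (3, 3, 0, 4)ᵀ
v_3 = (1, 0, 0, 0)ᵀ

Let N = A − (-4)·I. We want v_3 with N^3 v_3 = 0 but N^2 v_3 ≠ 0; then v_{j-1} := N · v_j for j = 3, …, 2.

Pick v_3 = (1, 0, 0, 0)ᵀ.
Then v_2 = N · v_3 = (3, 3, 0, 4)ᵀ.
Then v_1 = N · v_2 = (2, -2, 0, 0)ᵀ.

Sanity check: (A − (-4)·I) v_1 = (0, 0, 0, 0)ᵀ = 0. ✓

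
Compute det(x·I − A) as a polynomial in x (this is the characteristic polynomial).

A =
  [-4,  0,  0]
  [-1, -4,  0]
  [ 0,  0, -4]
x^3 + 12*x^2 + 48*x + 64

Expanding det(x·I − A) (e.g. by cofactor expansion or by noting that A is similar to its Jordan form J, which has the same characteristic polynomial as A) gives
  χ_A(x) = x^3 + 12*x^2 + 48*x + 64
which factors as (x + 4)^3. The eigenvalues (with algebraic multiplicities) are λ = -4 with multiplicity 3.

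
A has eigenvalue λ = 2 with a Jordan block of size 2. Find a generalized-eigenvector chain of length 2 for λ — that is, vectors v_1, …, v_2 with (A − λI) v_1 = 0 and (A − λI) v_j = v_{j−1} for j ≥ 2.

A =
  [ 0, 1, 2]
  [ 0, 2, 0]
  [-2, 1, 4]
A Jordan chain for λ = 2 of length 2:
v_1 = (-2, 0, -2)ᵀ
v_2 = (1, 0, 0)ᵀ

Let N = A − (2)·I. We want v_2 with N^2 v_2 = 0 but N^1 v_2 ≠ 0; then v_{j-1} := N · v_j for j = 2, …, 2.

Pick v_2 = (1, 0, 0)ᵀ.
Then v_1 = N · v_2 = (-2, 0, -2)ᵀ.

Sanity check: (A − (2)·I) v_1 = (0, 0, 0)ᵀ = 0. ✓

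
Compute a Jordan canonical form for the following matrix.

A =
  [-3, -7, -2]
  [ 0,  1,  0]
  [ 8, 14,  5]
J_2(1) ⊕ J_1(1)

The characteristic polynomial is
  det(x·I − A) = x^3 - 3*x^2 + 3*x - 1 = (x - 1)^3

Eigenvalues and multiplicities (the geometric multiplicity of λ is n − rank(A − λI), which equals the number of Jordan blocks for λ):
  λ = 1: algebraic multiplicity = 3, geometric multiplicity = 2

Determining the block sizes for each eigenvalue:
  λ = 1: 2 blocks summing to 3 forces exactly one block of size 2 and the rest size 1 → block sizes [2, 1]

Assembling the blocks gives a Jordan form
J =
  [1, 1, 0]
  [0, 1, 0]
  [0, 0, 1]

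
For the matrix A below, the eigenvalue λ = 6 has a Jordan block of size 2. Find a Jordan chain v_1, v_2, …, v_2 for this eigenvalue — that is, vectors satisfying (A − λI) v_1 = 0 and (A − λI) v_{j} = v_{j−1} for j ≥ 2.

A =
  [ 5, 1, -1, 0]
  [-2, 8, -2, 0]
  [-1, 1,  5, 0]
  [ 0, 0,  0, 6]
A Jordan chain for λ = 6 of length 2:
v_1 = (-1, -2, -1, 0)ᵀ
v_2 = (1, 0, 0, 0)ᵀ

Let N = A − (6)·I. We want v_2 with N^2 v_2 = 0 but N^1 v_2 ≠ 0; then v_{j-1} := N · v_j for j = 2, …, 2.

Pick v_2 = (1, 0, 0, 0)ᵀ.
Then v_1 = N · v_2 = (-1, -2, -1, 0)ᵀ.

Sanity check: (A − (6)·I) v_1 = (0, 0, 0, 0)ᵀ = 0. ✓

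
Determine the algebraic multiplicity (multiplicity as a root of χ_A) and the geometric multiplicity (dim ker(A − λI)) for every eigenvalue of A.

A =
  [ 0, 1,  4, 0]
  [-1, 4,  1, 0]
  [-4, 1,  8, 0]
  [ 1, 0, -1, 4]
λ = 4: alg = 4, geom = 2

Step 1 — factor the characteristic polynomial to read off the algebraic multiplicities:
  χ_A(x) = (x - 4)^4

Step 2 — compute geometric multiplicities via the rank-nullity identity g(λ) = n − rank(A − λI):
  rank(A − (4)·I) = 2, so dim ker(A − (4)·I) = n − 2 = 2

Summary:
  λ = 4: algebraic multiplicity = 4, geometric multiplicity = 2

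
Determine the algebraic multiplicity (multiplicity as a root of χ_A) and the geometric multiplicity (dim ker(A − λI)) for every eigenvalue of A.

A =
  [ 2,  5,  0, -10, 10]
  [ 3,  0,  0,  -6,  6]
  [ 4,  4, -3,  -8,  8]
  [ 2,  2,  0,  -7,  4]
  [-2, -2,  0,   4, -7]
λ = -3: alg = 5, geom = 4

Step 1 — factor the characteristic polynomial to read off the algebraic multiplicities:
  χ_A(x) = (x + 3)^5

Step 2 — compute geometric multiplicities via the rank-nullity identity g(λ) = n − rank(A − λI):
  rank(A − (-3)·I) = 1, so dim ker(A − (-3)·I) = n − 1 = 4

Summary:
  λ = -3: algebraic multiplicity = 5, geometric multiplicity = 4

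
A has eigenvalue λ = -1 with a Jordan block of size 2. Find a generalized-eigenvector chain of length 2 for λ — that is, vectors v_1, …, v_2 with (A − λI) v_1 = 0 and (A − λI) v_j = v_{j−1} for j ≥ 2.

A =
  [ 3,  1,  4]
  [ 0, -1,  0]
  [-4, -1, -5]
A Jordan chain for λ = -1 of length 2:
v_1 = (4, 0, -4)ᵀ
v_2 = (1, 0, 0)ᵀ

Let N = A − (-1)·I. We want v_2 with N^2 v_2 = 0 but N^1 v_2 ≠ 0; then v_{j-1} := N · v_j for j = 2, …, 2.

Pick v_2 = (1, 0, 0)ᵀ.
Then v_1 = N · v_2 = (4, 0, -4)ᵀ.

Sanity check: (A − (-1)·I) v_1 = (0, 0, 0)ᵀ = 0. ✓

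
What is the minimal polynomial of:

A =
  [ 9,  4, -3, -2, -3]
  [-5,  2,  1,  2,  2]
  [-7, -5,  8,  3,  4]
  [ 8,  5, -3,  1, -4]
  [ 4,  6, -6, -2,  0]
x^3 - 12*x^2 + 48*x - 64

The characteristic polynomial is χ_A(x) = (x - 4)^5, so the eigenvalues are known. The minimal polynomial is
  m_A(x) = Π_λ (x − λ)^{k_λ}
where k_λ is the size of the *largest* Jordan block for λ (equivalently, the smallest k with (A − λI)^k v = 0 for every generalised eigenvector v of λ).

  λ = 4: largest Jordan block has size 3, contributing (x − 4)^3

So m_A(x) = (x - 4)^3 = x^3 - 12*x^2 + 48*x - 64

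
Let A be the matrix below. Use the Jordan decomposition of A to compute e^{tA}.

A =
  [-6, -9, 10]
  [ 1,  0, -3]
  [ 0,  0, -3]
e^{tA} =
  [-3*t*exp(-3*t) + exp(-3*t), -9*t*exp(-3*t), -3*t^2*exp(-3*t)/2 + 10*t*exp(-3*t)]
  [t*exp(-3*t), 3*t*exp(-3*t) + exp(-3*t), t^2*exp(-3*t)/2 - 3*t*exp(-3*t)]
  [0, 0, exp(-3*t)]

Strategy: write A = P · J · P⁻¹ where J is a Jordan canonical form, so e^{tA} = P · e^{tJ} · P⁻¹, and e^{tJ} can be computed block-by-block.

A has Jordan form
J =
  [-3,  1,  0]
  [ 0, -3,  1]
  [ 0,  0, -3]
(up to reordering of blocks).

Per-block formulas:
  For a 3×3 Jordan block J_3(-3): exp(t · J_3(-3)) = e^(-3t)·(I + t·N + (t^2/2)·N^2), where N is the 3×3 nilpotent shift.

After assembling e^{tJ} and conjugating by P, we get:

e^{tA} =
  [-3*t*exp(-3*t) + exp(-3*t), -9*t*exp(-3*t), -3*t^2*exp(-3*t)/2 + 10*t*exp(-3*t)]
  [t*exp(-3*t), 3*t*exp(-3*t) + exp(-3*t), t^2*exp(-3*t)/2 - 3*t*exp(-3*t)]
  [0, 0, exp(-3*t)]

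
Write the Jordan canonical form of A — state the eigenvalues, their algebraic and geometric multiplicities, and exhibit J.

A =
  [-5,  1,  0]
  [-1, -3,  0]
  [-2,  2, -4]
J_2(-4) ⊕ J_1(-4)

The characteristic polynomial is
  det(x·I − A) = x^3 + 12*x^2 + 48*x + 64 = (x + 4)^3

Eigenvalues and multiplicities (the geometric multiplicity of λ is n − rank(A − λI), which equals the number of Jordan blocks for λ):
  λ = -4: algebraic multiplicity = 3, geometric multiplicity = 2

Determining the block sizes for each eigenvalue:
  λ = -4: 2 blocks summing to 3 forces exactly one block of size 2 and the rest size 1 → block sizes [2, 1]

Assembling the blocks gives a Jordan form
J =
  [-4,  1,  0]
  [ 0, -4,  0]
  [ 0,  0, -4]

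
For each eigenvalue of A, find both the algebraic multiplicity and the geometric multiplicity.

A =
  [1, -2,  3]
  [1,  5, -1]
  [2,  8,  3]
λ = 3: alg = 3, geom = 1

Step 1 — factor the characteristic polynomial to read off the algebraic multiplicities:
  χ_A(x) = (x - 3)^3

Step 2 — compute geometric multiplicities via the rank-nullity identity g(λ) = n − rank(A − λI):
  rank(A − (3)·I) = 2, so dim ker(A − (3)·I) = n − 2 = 1

Summary:
  λ = 3: algebraic multiplicity = 3, geometric multiplicity = 1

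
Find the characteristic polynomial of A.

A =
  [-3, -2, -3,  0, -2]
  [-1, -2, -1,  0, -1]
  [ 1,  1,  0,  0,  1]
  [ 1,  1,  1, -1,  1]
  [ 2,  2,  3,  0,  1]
x^5 + 5*x^4 + 10*x^3 + 10*x^2 + 5*x + 1

Expanding det(x·I − A) (e.g. by cofactor expansion or by noting that A is similar to its Jordan form J, which has the same characteristic polynomial as A) gives
  χ_A(x) = x^5 + 5*x^4 + 10*x^3 + 10*x^2 + 5*x + 1
which factors as (x + 1)^5. The eigenvalues (with algebraic multiplicities) are λ = -1 with multiplicity 5.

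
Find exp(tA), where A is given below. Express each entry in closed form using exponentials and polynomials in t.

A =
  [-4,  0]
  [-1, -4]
e^{tA} =
  [exp(-4*t), 0]
  [-t*exp(-4*t), exp(-4*t)]

Strategy: write A = P · J · P⁻¹ where J is a Jordan canonical form, so e^{tA} = P · e^{tJ} · P⁻¹, and e^{tJ} can be computed block-by-block.

A has Jordan form
J =
  [-4,  1]
  [ 0, -4]
(up to reordering of blocks).

Per-block formulas:
  For a 2×2 Jordan block J_2(-4): exp(t · J_2(-4)) = e^(-4t)·(I + t·N), where N is the 2×2 nilpotent shift.

After assembling e^{tJ} and conjugating by P, we get:

e^{tA} =
  [exp(-4*t), 0]
  [-t*exp(-4*t), exp(-4*t)]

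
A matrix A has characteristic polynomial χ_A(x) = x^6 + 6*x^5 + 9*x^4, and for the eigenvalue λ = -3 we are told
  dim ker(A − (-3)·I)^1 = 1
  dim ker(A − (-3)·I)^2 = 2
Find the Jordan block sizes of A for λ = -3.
Block sizes for λ = -3: [2]

From the dimensions of kernels of powers, the number of Jordan blocks of size at least j is d_j − d_{j−1} where d_j = dim ker(N^j) (with d_0 = 0). Computing the differences gives [1, 1].
The number of blocks of size exactly k is (#blocks of size ≥ k) − (#blocks of size ≥ k + 1), so the partition is: 1 block(s) of size 2.
In nonincreasing order the block sizes are [2].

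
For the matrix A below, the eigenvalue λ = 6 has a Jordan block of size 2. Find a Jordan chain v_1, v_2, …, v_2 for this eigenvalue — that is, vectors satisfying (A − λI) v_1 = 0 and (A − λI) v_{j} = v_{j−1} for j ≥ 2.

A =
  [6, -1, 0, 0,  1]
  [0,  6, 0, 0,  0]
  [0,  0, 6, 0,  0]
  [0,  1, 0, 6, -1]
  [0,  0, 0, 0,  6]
A Jordan chain for λ = 6 of length 2:
v_1 = (-1, 0, 0, 1, 0)ᵀ
v_2 = (0, 1, 0, 0, 0)ᵀ

Let N = A − (6)·I. We want v_2 with N^2 v_2 = 0 but N^1 v_2 ≠ 0; then v_{j-1} := N · v_j for j = 2, …, 2.

Pick v_2 = (0, 1, 0, 0, 0)ᵀ.
Then v_1 = N · v_2 = (-1, 0, 0, 1, 0)ᵀ.

Sanity check: (A − (6)·I) v_1 = (0, 0, 0, 0, 0)ᵀ = 0. ✓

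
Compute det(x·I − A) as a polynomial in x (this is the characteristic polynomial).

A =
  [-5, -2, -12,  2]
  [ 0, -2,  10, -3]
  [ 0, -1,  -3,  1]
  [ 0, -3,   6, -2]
x^4 + 12*x^3 + 46*x^2 + 60*x + 25

Expanding det(x·I − A) (e.g. by cofactor expansion or by noting that A is similar to its Jordan form J, which has the same characteristic polynomial as A) gives
  χ_A(x) = x^4 + 12*x^3 + 46*x^2 + 60*x + 25
which factors as (x + 1)^2*(x + 5)^2. The eigenvalues (with algebraic multiplicities) are λ = -5 with multiplicity 2, λ = -1 with multiplicity 2.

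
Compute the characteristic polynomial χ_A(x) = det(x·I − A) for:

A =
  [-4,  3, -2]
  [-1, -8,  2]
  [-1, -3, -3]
x^3 + 15*x^2 + 75*x + 125

Expanding det(x·I − A) (e.g. by cofactor expansion or by noting that A is similar to its Jordan form J, which has the same characteristic polynomial as A) gives
  χ_A(x) = x^3 + 15*x^2 + 75*x + 125
which factors as (x + 5)^3. The eigenvalues (with algebraic multiplicities) are λ = -5 with multiplicity 3.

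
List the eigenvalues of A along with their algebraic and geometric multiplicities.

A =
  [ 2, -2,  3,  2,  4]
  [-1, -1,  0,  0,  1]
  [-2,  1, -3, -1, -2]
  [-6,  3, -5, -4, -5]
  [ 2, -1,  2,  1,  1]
λ = -1: alg = 5, geom = 2

Step 1 — factor the characteristic polynomial to read off the algebraic multiplicities:
  χ_A(x) = (x + 1)^5

Step 2 — compute geometric multiplicities via the rank-nullity identity g(λ) = n − rank(A − λI):
  rank(A − (-1)·I) = 3, so dim ker(A − (-1)·I) = n − 3 = 2

Summary:
  λ = -1: algebraic multiplicity = 5, geometric multiplicity = 2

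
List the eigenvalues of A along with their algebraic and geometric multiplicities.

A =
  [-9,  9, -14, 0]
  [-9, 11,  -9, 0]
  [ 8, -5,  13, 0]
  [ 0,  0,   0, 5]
λ = 5: alg = 4, geom = 2

Step 1 — factor the characteristic polynomial to read off the algebraic multiplicities:
  χ_A(x) = (x - 5)^4

Step 2 — compute geometric multiplicities via the rank-nullity identity g(λ) = n − rank(A − λI):
  rank(A − (5)·I) = 2, so dim ker(A − (5)·I) = n − 2 = 2

Summary:
  λ = 5: algebraic multiplicity = 4, geometric multiplicity = 2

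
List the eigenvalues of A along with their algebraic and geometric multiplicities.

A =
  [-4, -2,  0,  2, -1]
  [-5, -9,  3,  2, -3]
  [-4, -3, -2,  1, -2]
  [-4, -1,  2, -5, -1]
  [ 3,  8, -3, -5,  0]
λ = -4: alg = 5, geom = 2

Step 1 — factor the characteristic polynomial to read off the algebraic multiplicities:
  χ_A(x) = (x + 4)^5

Step 2 — compute geometric multiplicities via the rank-nullity identity g(λ) = n − rank(A − λI):
  rank(A − (-4)·I) = 3, so dim ker(A − (-4)·I) = n − 3 = 2

Summary:
  λ = -4: algebraic multiplicity = 5, geometric multiplicity = 2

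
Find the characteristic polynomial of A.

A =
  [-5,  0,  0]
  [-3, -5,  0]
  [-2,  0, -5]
x^3 + 15*x^2 + 75*x + 125

Expanding det(x·I − A) (e.g. by cofactor expansion or by noting that A is similar to its Jordan form J, which has the same characteristic polynomial as A) gives
  χ_A(x) = x^3 + 15*x^2 + 75*x + 125
which factors as (x + 5)^3. The eigenvalues (with algebraic multiplicities) are λ = -5 with multiplicity 3.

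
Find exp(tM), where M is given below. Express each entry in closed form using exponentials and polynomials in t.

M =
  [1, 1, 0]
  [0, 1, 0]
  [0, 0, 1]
e^{tM} =
  [exp(t), t*exp(t), 0]
  [0, exp(t), 0]
  [0, 0, exp(t)]

Strategy: write M = P · J · P⁻¹ where J is a Jordan canonical form, so e^{tM} = P · e^{tJ} · P⁻¹, and e^{tJ} can be computed block-by-block.

M has Jordan form
J =
  [1, 1, 0]
  [0, 1, 0]
  [0, 0, 1]
(up to reordering of blocks).

Per-block formulas:
  For a 1×1 block at λ = 1: exp(t · [1]) = [e^(1t)].
  For a 2×2 Jordan block J_2(1): exp(t · J_2(1)) = e^(1t)·(I + t·N), where N is the 2×2 nilpotent shift.

After assembling e^{tJ} and conjugating by P, we get:

e^{tM} =
  [exp(t), t*exp(t), 0]
  [0, exp(t), 0]
  [0, 0, exp(t)]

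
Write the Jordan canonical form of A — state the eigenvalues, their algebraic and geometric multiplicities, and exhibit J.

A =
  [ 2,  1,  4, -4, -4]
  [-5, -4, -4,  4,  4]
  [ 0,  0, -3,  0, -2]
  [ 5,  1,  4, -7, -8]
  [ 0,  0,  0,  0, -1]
J_2(-3) ⊕ J_1(-3) ⊕ J_1(-3) ⊕ J_1(-1)

The characteristic polynomial is
  det(x·I − A) = x^5 + 13*x^4 + 66*x^3 + 162*x^2 + 189*x + 81 = (x + 1)*(x + 3)^4

Eigenvalues and multiplicities (the geometric multiplicity of λ is n − rank(A − λI), which equals the number of Jordan blocks for λ):
  λ = -3: algebraic multiplicity = 4, geometric multiplicity = 3
  λ = -1: algebraic multiplicity = 1, geometric multiplicity = 1

Determining the block sizes for each eigenvalue:
  λ = -3: 3 blocks summing to 4 forces exactly one block of size 2 and the rest size 1 → block sizes [2, 1, 1]
  λ = -1: one block (gm = 1), so the single block has size am = 1 → block sizes [1]

Assembling the blocks gives a Jordan form
J =
  [-3,  1,  0,  0,  0]
  [ 0, -3,  0,  0,  0]
  [ 0,  0, -3,  0,  0]
  [ 0,  0,  0, -3,  0]
  [ 0,  0,  0,  0, -1]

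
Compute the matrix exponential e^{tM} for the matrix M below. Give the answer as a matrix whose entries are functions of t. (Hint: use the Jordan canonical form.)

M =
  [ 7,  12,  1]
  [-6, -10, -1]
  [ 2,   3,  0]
e^{tM} =
  [-3*t^2*exp(-t) + 8*t*exp(-t) + exp(-t), -9*t^2*exp(-t)/2 + 12*t*exp(-t), -3*t^2*exp(-t)/2 + t*exp(-t)]
  [2*t^2*exp(-t) - 6*t*exp(-t), 3*t^2*exp(-t) - 9*t*exp(-t) + exp(-t), t^2*exp(-t) - t*exp(-t)]
  [2*t*exp(-t), 3*t*exp(-t), t*exp(-t) + exp(-t)]

Strategy: write M = P · J · P⁻¹ where J is a Jordan canonical form, so e^{tM} = P · e^{tJ} · P⁻¹, and e^{tJ} can be computed block-by-block.

M has Jordan form
J =
  [-1,  1,  0]
  [ 0, -1,  1]
  [ 0,  0, -1]
(up to reordering of blocks).

Per-block formulas:
  For a 3×3 Jordan block J_3(-1): exp(t · J_3(-1)) = e^(-1t)·(I + t·N + (t^2/2)·N^2), where N is the 3×3 nilpotent shift.

After assembling e^{tJ} and conjugating by P, we get:

e^{tM} =
  [-3*t^2*exp(-t) + 8*t*exp(-t) + exp(-t), -9*t^2*exp(-t)/2 + 12*t*exp(-t), -3*t^2*exp(-t)/2 + t*exp(-t)]
  [2*t^2*exp(-t) - 6*t*exp(-t), 3*t^2*exp(-t) - 9*t*exp(-t) + exp(-t), t^2*exp(-t) - t*exp(-t)]
  [2*t*exp(-t), 3*t*exp(-t), t*exp(-t) + exp(-t)]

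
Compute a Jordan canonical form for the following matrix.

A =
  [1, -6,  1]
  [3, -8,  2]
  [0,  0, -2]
J_1(-5) ⊕ J_2(-2)

The characteristic polynomial is
  det(x·I − A) = x^3 + 9*x^2 + 24*x + 20 = (x + 2)^2*(x + 5)

Eigenvalues and multiplicities (the geometric multiplicity of λ is n − rank(A − λI), which equals the number of Jordan blocks for λ):
  λ = -5: algebraic multiplicity = 1, geometric multiplicity = 1
  λ = -2: algebraic multiplicity = 2, geometric multiplicity = 1

Determining the block sizes for each eigenvalue:
  λ = -5: one block (gm = 1), so the single block has size am = 1 → block sizes [1]
  λ = -2: one block (gm = 1), so the single block has size am = 2 → block sizes [2]

Assembling the blocks gives a Jordan form
J =
  [-5,  0,  0]
  [ 0, -2,  1]
  [ 0,  0, -2]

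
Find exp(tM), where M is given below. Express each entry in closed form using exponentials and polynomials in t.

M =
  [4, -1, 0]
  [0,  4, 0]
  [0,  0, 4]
e^{tM} =
  [exp(4*t), -t*exp(4*t), 0]
  [0, exp(4*t), 0]
  [0, 0, exp(4*t)]

Strategy: write M = P · J · P⁻¹ where J is a Jordan canonical form, so e^{tM} = P · e^{tJ} · P⁻¹, and e^{tJ} can be computed block-by-block.

M has Jordan form
J =
  [4, 1, 0]
  [0, 4, 0]
  [0, 0, 4]
(up to reordering of blocks).

Per-block formulas:
  For a 2×2 Jordan block J_2(4): exp(t · J_2(4)) = e^(4t)·(I + t·N), where N is the 2×2 nilpotent shift.
  For a 1×1 block at λ = 4: exp(t · [4]) = [e^(4t)].

After assembling e^{tJ} and conjugating by P, we get:

e^{tM} =
  [exp(4*t), -t*exp(4*t), 0]
  [0, exp(4*t), 0]
  [0, 0, exp(4*t)]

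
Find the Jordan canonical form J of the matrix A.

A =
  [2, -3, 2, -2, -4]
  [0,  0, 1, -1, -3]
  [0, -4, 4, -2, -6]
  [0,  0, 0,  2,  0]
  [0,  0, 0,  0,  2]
J_3(2) ⊕ J_1(2) ⊕ J_1(2)

The characteristic polynomial is
  det(x·I − A) = x^5 - 10*x^4 + 40*x^3 - 80*x^2 + 80*x - 32 = (x - 2)^5

Eigenvalues and multiplicities (the geometric multiplicity of λ is n − rank(A − λI), which equals the number of Jordan blocks for λ):
  λ = 2: algebraic multiplicity = 5, geometric multiplicity = 3

Determining the block sizes for each eigenvalue:
  λ = 2: with am = 5 and gm = 3, the partition is not yet determined (e.g. several partitions of 5 into 3 parts exist). Let N = A − (2)·I. Computing rank(N^1) = 2, rank(N^2) = 1, rank(N^3) = 0; the number of blocks of size ≥ j is rank(N^{j−1}) − rank(N^j), giving [3, 1, 1]. So we have 1 block(s) of size 3, 2 block(s) of size 1 → block sizes [3, 1, 1]

Assembling the blocks gives a Jordan form
J =
  [2, 1, 0, 0, 0]
  [0, 2, 1, 0, 0]
  [0, 0, 2, 0, 0]
  [0, 0, 0, 2, 0]
  [0, 0, 0, 0, 2]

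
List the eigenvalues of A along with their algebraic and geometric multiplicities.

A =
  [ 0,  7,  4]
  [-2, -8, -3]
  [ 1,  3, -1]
λ = -3: alg = 3, geom = 1

Step 1 — factor the characteristic polynomial to read off the algebraic multiplicities:
  χ_A(x) = (x + 3)^3

Step 2 — compute geometric multiplicities via the rank-nullity identity g(λ) = n − rank(A − λI):
  rank(A − (-3)·I) = 2, so dim ker(A − (-3)·I) = n − 2 = 1

Summary:
  λ = -3: algebraic multiplicity = 3, geometric multiplicity = 1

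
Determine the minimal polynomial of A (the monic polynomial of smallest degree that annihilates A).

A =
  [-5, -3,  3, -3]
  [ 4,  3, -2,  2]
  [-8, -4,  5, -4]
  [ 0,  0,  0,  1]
x^2 - 2*x + 1

The characteristic polynomial is χ_A(x) = (x - 1)^4, so the eigenvalues are known. The minimal polynomial is
  m_A(x) = Π_λ (x − λ)^{k_λ}
where k_λ is the size of the *largest* Jordan block for λ (equivalently, the smallest k with (A − λI)^k v = 0 for every generalised eigenvector v of λ).

  λ = 1: largest Jordan block has size 2, contributing (x − 1)^2

So m_A(x) = (x - 1)^2 = x^2 - 2*x + 1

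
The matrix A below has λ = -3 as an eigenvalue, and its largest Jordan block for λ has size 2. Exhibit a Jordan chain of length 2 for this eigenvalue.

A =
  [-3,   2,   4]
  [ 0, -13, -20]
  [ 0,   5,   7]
A Jordan chain for λ = -3 of length 2:
v_1 = (2, -10, 5)ᵀ
v_2 = (0, 1, 0)ᵀ

Let N = A − (-3)·I. We want v_2 with N^2 v_2 = 0 but N^1 v_2 ≠ 0; then v_{j-1} := N · v_j for j = 2, …, 2.

Pick v_2 = (0, 1, 0)ᵀ.
Then v_1 = N · v_2 = (2, -10, 5)ᵀ.

Sanity check: (A − (-3)·I) v_1 = (0, 0, 0)ᵀ = 0. ✓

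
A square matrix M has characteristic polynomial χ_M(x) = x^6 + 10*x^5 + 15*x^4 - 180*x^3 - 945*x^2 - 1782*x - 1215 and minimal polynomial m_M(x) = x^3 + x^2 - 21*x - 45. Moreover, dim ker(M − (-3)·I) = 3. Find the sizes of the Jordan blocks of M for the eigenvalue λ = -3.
Block sizes for λ = -3: [2, 2, 1]

Step 1 — from the characteristic polynomial, algebraic multiplicity of λ = -3 is 5. From dim ker(M − (-3)·I) = 3, there are exactly 3 Jordan blocks for λ = -3.
Step 2 — from the minimal polynomial, the factor (x + 3)^2 tells us the largest block for λ = -3 has size 2.
Step 3 — with total size 5, 3 blocks, and largest block 2, the block sizes (in nonincreasing order) are [2, 2, 1].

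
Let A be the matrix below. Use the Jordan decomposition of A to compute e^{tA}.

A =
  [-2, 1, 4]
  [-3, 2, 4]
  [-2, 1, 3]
e^{tA} =
  [-t^2*exp(t) - 3*t*exp(t) + exp(t), t^2*exp(t) + t*exp(t), 4*t*exp(t)]
  [-t^2*exp(t) - 3*t*exp(t), t^2*exp(t) + t*exp(t) + exp(t), 4*t*exp(t)]
  [-t^2*exp(t)/2 - 2*t*exp(t), t^2*exp(t)/2 + t*exp(t), 2*t*exp(t) + exp(t)]

Strategy: write A = P · J · P⁻¹ where J is a Jordan canonical form, so e^{tA} = P · e^{tJ} · P⁻¹, and e^{tJ} can be computed block-by-block.

A has Jordan form
J =
  [1, 1, 0]
  [0, 1, 1]
  [0, 0, 1]
(up to reordering of blocks).

Per-block formulas:
  For a 3×3 Jordan block J_3(1): exp(t · J_3(1)) = e^(1t)·(I + t·N + (t^2/2)·N^2), where N is the 3×3 nilpotent shift.

After assembling e^{tJ} and conjugating by P, we get:

e^{tA} =
  [-t^2*exp(t) - 3*t*exp(t) + exp(t), t^2*exp(t) + t*exp(t), 4*t*exp(t)]
  [-t^2*exp(t) - 3*t*exp(t), t^2*exp(t) + t*exp(t) + exp(t), 4*t*exp(t)]
  [-t^2*exp(t)/2 - 2*t*exp(t), t^2*exp(t)/2 + t*exp(t), 2*t*exp(t) + exp(t)]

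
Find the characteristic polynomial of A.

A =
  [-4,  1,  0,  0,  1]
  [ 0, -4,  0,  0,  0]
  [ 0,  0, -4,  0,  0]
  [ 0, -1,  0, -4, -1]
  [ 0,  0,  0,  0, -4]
x^5 + 20*x^4 + 160*x^3 + 640*x^2 + 1280*x + 1024

Expanding det(x·I − A) (e.g. by cofactor expansion or by noting that A is similar to its Jordan form J, which has the same characteristic polynomial as A) gives
  χ_A(x) = x^5 + 20*x^4 + 160*x^3 + 640*x^2 + 1280*x + 1024
which factors as (x + 4)^5. The eigenvalues (with algebraic multiplicities) are λ = -4 with multiplicity 5.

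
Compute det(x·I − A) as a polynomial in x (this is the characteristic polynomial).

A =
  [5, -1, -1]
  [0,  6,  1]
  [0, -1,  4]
x^3 - 15*x^2 + 75*x - 125

Expanding det(x·I − A) (e.g. by cofactor expansion or by noting that A is similar to its Jordan form J, which has the same characteristic polynomial as A) gives
  χ_A(x) = x^3 - 15*x^2 + 75*x - 125
which factors as (x - 5)^3. The eigenvalues (with algebraic multiplicities) are λ = 5 with multiplicity 3.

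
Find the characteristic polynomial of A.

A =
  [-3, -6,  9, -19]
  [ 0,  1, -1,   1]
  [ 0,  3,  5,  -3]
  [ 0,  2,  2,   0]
x^4 - 3*x^3 - 6*x^2 + 28*x - 24

Expanding det(x·I − A) (e.g. by cofactor expansion or by noting that A is similar to its Jordan form J, which has the same characteristic polynomial as A) gives
  χ_A(x) = x^4 - 3*x^3 - 6*x^2 + 28*x - 24
which factors as (x - 2)^3*(x + 3). The eigenvalues (with algebraic multiplicities) are λ = -3 with multiplicity 1, λ = 2 with multiplicity 3.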